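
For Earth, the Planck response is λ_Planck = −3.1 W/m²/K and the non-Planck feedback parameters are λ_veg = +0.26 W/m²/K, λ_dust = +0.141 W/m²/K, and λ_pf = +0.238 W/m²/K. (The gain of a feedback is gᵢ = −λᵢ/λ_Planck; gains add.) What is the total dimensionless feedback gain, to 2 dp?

Convert to gains: g_veg = 0.26/3.1 = 0.08387; g_dust = 0.141/3.1 = 0.04548; g_pf = 0.238/3.1 = 0.07677.
Total gain g = 0.20612.

0.21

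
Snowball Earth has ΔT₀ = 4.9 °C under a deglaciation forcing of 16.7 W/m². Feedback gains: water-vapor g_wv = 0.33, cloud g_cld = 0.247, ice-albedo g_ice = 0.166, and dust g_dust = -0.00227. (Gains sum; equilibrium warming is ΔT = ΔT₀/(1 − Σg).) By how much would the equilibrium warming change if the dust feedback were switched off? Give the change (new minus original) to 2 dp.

0.17 °C

Original: g = 0.74073, ΔT = 4.9/(1−0.74073) = 18.8992 °C.
Without dust: g' = 0.743, ΔT' = 4.9/(1−0.743) = 19.0661 °C.
Change = 19.0661 − 18.8992 = 0.17 °C.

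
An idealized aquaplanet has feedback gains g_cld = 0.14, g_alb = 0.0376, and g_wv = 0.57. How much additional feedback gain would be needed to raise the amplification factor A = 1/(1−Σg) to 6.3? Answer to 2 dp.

Current total gain = 0.7476.
Target gain for A = 6.3: g* = 1 − 1/6.3 = 0.8413.
Additional gain needed = 0.8413 − 0.7476 = 0.09.

0.09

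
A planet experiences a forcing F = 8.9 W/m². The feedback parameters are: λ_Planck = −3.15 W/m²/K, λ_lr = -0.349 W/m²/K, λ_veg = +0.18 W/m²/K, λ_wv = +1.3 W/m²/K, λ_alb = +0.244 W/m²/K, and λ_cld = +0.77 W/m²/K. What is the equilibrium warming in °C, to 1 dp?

8.9 °C

Net feedback parameter λ = (−3.15) + (-0.349) + (+0.18) + (+1.3) + (+0.244) + (+0.77) = -1.005 W/m²/K.
ΔT = −F/λ = −8.9/(-1.005) = 8.9 °C.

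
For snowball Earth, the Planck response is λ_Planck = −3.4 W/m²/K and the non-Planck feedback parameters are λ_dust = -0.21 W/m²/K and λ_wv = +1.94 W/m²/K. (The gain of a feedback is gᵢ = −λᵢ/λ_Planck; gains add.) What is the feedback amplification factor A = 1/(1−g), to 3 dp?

2.036

Convert to gains: g_dust = -0.21/3.4 = -0.06176; g_wv = 1.94/3.4 = 0.5706.
Total gain g = 0.50884.
A = 1/(1 − 0.50884) = 2.036.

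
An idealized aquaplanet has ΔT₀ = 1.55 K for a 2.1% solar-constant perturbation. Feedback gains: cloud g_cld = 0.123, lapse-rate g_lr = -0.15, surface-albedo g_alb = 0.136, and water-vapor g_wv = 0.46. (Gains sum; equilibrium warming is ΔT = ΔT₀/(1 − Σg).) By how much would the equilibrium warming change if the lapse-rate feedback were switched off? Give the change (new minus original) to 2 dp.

1.92 K

Original: g = 0.569, ΔT = 1.55/(1−0.569) = 3.5963 K.
Without lapse-rate: g' = 0.719, ΔT' = 1.55/(1−0.719) = 5.5160 K.
Change = 5.5160 − 3.5963 = 1.92 K.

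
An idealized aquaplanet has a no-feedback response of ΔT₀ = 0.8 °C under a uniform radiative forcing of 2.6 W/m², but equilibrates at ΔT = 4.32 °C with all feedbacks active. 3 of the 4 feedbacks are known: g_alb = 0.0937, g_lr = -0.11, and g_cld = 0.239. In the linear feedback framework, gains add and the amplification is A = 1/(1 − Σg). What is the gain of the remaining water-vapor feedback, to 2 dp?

Amplification A = ΔT/ΔT₀ = 4.32/0.8 = 5.4.
Total gain g = 1 − 1/A = 1 − 1/5.4 = 0.8148.
Known gains sum to 0.0937 − 0.11 + 0.239 = 0.2227.
g_wv = 0.8148 − 0.2227 = 0.59.

0.59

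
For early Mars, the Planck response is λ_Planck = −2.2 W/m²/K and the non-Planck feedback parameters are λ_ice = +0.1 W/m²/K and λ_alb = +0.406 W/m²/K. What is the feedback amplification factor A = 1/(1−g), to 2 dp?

Convert to gains: g_ice = 0.1/2.2 = 0.04545; g_alb = 0.406/2.2 = 0.1845.
Total gain g = 0.22995.
A = 1/(1 − 0.22995) = 1.30.

1.30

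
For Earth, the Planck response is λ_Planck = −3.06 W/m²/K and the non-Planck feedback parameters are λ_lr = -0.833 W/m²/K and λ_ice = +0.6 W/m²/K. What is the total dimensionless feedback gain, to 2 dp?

-0.08

Convert to gains: g_lr = -0.833/3.06 = -0.2722; g_ice = 0.6/3.06 = 0.1961.
Total gain g = -0.0761.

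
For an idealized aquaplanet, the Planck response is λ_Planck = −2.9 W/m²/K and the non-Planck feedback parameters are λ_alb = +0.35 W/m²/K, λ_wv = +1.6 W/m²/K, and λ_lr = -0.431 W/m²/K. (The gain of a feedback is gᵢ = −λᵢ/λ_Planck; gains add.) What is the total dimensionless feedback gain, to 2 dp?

0.52

Convert to gains: g_alb = 0.35/2.9 = 0.1207; g_wv = 1.6/2.9 = 0.5517; g_lr = -0.431/2.9 = -0.1486.
Total gain g = 0.5238.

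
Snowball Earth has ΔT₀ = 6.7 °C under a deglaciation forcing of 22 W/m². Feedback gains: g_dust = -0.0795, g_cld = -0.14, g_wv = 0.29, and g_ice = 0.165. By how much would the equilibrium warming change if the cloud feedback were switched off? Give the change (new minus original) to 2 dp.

Original: g = 0.2355, ΔT = 6.7/(1−0.2355) = 8.7639 °C.
Without cloud: g' = 0.3755, ΔT' = 6.7/(1−0.3755) = 10.7286 °C.
Change = 10.7286 − 8.7639 = 1.96 °C.

1.96 °C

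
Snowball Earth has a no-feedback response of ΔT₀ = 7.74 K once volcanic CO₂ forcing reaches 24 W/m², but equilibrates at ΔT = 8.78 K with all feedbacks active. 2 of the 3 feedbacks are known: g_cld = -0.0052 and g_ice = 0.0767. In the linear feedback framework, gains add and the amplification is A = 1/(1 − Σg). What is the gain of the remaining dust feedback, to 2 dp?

0.05

Amplification A = ΔT/ΔT₀ = 8.78/7.74 = 1.134.
Total gain g = 1 − 1/A = 1 − 1/1.134 = 0.1182.
Known gains sum to -0.0052 + 0.0767 = 0.0715.
g_dust = 0.1182 − 0.0715 = 0.05.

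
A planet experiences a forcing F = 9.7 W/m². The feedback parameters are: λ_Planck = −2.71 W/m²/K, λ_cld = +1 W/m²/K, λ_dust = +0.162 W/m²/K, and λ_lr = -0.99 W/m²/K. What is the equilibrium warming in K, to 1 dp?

3.8 K

Net feedback parameter λ = (−2.71) + (+1) + (+0.162) + (-0.99) = -2.538 W/m²/K.
ΔT = −F/λ = −9.7/(-2.538) = 3.8 K.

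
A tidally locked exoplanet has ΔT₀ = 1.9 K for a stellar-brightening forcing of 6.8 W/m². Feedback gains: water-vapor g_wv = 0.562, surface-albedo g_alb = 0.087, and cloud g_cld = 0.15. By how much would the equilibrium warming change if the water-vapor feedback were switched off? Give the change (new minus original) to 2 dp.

Original: g = 0.799, ΔT = 1.9/(1−0.799) = 9.4527 K.
Without water-vapor: g' = 0.237, ΔT' = 1.9/(1−0.237) = 2.4902 K.
Change = 2.4902 − 9.4527 = -6.96 K.

-6.96 K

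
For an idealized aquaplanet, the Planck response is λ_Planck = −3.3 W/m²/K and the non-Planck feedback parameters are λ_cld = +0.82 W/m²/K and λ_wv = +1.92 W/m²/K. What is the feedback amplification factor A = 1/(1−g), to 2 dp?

5.89

Convert to gains: g_cld = 0.82/3.3 = 0.2485; g_wv = 1.92/3.3 = 0.5818.
Total gain g = 0.8303.
A = 1/(1 − 0.8303) = 5.89.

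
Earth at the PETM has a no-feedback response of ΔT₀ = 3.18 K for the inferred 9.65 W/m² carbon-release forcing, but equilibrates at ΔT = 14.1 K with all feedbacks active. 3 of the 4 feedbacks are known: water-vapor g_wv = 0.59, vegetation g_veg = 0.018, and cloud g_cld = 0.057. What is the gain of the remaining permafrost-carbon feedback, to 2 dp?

0.11

Amplification A = ΔT/ΔT₀ = 14.1/3.18 = 4.434.
Total gain g = 1 − 1/A = 1 − 1/4.434 = 0.7745.
Known gains sum to 0.59 + 0.018 + 0.057 = 0.665.
g_pf = 0.7745 − 0.665 = 0.11.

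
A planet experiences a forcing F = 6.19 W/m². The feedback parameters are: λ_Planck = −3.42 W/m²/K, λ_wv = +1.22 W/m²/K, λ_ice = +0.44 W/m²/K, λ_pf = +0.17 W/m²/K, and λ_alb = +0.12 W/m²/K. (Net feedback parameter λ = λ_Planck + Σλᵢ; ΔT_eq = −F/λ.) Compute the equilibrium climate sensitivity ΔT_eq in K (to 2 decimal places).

4.21 K

Net feedback parameter λ = (−3.42) + (+1.22) + (+0.44) + (+0.17) + (+0.12) = -1.47 W/m²/K.
ΔT = −F/λ = −6.19/(-1.47) = 4.21 K.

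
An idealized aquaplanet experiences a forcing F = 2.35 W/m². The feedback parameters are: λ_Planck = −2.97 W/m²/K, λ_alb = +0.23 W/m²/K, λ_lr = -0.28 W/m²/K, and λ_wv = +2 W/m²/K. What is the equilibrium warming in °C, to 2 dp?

Net feedback parameter λ = (−2.97) + (+0.23) + (-0.28) + (+2) = -1.02 W/m²/K.
ΔT = −F/λ = −2.35/(-1.02) = 2.30 °C.

2.30 °C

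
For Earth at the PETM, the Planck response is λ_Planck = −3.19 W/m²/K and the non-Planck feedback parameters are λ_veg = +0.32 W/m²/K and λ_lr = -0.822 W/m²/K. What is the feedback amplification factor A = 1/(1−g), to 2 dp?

0.86

Convert to gains: g_veg = 0.32/3.19 = 0.1003; g_lr = -0.822/3.19 = -0.2577.
Total gain g = -0.1574.
A = 1/(1 + 0.1574) = 0.86.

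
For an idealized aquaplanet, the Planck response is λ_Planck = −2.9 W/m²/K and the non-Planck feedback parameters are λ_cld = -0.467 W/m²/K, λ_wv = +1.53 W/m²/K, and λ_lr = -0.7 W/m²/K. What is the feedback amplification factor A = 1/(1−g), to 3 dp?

1.143

Convert to gains: g_cld = -0.467/2.9 = -0.161; g_wv = 1.53/2.9 = 0.5276; g_lr = -0.7/2.9 = -0.2414.
Total gain g = 0.1252.
A = 1/(1 − 0.1252) = 1.143.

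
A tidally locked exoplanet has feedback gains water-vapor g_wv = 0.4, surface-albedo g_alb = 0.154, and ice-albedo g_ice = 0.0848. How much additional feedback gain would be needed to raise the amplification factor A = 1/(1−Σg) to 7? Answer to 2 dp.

Current total gain = 0.6388.
Target gain for A = 7: g* = 1 − 1/7 = 0.8571.
Additional gain needed = 0.8571 − 0.6388 = 0.22.

0.22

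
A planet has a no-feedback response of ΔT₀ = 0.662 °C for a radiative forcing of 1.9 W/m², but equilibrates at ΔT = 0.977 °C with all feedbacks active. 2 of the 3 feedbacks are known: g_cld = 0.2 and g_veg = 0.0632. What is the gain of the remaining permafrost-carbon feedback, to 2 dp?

Amplification A = ΔT/ΔT₀ = 0.977/0.662 = 1.476.
Total gain g = 1 − 1/A = 1 − 1/1.476 = 0.3225.
Known gains sum to 0.2 + 0.0632 = 0.2632.
g_pf = 0.3225 − 0.2632 = 0.06.

0.06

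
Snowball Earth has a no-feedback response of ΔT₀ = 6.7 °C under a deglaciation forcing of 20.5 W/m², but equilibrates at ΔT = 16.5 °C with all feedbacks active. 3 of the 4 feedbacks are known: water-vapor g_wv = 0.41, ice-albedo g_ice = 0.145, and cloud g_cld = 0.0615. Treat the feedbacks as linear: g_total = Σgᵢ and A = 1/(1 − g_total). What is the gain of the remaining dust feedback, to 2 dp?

-0.02

Amplification A = ΔT/ΔT₀ = 16.5/6.7 = 2.463.
Total gain g = 1 − 1/A = 1 − 1/2.463 = 0.594.
Known gains sum to 0.41 + 0.145 + 0.0615 = 0.6165.
g_dust = 0.594 − 0.6165 = -0.02.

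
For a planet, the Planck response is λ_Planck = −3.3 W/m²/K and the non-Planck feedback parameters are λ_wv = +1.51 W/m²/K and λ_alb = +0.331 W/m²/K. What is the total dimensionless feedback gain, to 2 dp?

0.56

Convert to gains: g_wv = 1.51/3.3 = 0.4576; g_alb = 0.331/3.3 = 0.1003.
Total gain g = 0.5579.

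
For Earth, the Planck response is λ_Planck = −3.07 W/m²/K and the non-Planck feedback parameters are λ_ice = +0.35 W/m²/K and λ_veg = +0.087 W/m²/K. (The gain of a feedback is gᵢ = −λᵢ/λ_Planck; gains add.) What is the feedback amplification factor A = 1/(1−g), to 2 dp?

Convert to gains: g_ice = 0.35/3.07 = 0.114; g_veg = 0.087/3.07 = 0.02834.
Total gain g = 0.14234.
A = 1/(1 − 0.14234) = 1.17.

1.17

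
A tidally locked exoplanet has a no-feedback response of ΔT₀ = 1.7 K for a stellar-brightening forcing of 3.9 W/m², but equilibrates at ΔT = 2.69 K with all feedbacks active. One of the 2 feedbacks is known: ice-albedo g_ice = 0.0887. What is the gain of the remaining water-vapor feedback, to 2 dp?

Amplification A = ΔT/ΔT₀ = 2.69/1.7 = 1.582.
Total gain g = 1 − 1/A = 1 − 1/1.582 = 0.3679.
The known gain is 0.0887.
g_wv = 0.3679 − 0.0887 = 0.28.

0.28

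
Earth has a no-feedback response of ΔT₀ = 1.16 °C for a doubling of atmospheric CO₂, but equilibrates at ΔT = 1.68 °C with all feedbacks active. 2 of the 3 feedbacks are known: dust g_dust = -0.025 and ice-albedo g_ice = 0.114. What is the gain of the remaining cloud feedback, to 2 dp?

Amplification A = ΔT/ΔT₀ = 1.68/1.16 = 1.448.
Total gain g = 1 − 1/A = 1 − 1/1.448 = 0.3094.
Known gains sum to -0.025 + 0.114 = 0.089.
g_cld = 0.3094 − 0.089 = 0.22.

0.22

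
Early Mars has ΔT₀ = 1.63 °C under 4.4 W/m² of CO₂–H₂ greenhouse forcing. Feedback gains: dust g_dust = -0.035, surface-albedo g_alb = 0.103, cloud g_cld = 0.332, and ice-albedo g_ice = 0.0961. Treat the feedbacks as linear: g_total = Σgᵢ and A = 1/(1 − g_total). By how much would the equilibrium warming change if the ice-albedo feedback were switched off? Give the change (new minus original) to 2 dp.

-0.52 °C

Original: g = 0.4961, ΔT = 1.63/(1−0.4961) = 3.2348 °C.
Without ice-albedo: g' = 0.4, ΔT' = 1.63/(1−0.4) = 2.7167 °C.
Change = 2.7167 − 3.2348 = -0.52 °C.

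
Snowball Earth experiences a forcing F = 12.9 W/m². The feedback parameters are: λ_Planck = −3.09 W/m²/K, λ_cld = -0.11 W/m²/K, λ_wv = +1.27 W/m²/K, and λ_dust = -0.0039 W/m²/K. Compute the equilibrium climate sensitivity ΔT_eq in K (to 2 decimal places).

6.67 K

Net feedback parameter λ = (−3.09) + (-0.11) + (+1.27) + (-0.0039) = -1.9339 W/m²/K.
ΔT = −F/λ = −12.9/(-1.9339) = 6.67 K.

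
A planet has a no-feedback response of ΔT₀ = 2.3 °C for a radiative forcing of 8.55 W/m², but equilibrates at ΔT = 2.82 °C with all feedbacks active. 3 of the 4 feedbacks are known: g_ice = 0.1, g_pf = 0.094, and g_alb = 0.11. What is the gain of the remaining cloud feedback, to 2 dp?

Amplification A = ΔT/ΔT₀ = 2.82/2.3 = 1.226.
Total gain g = 1 − 1/A = 1 − 1/1.226 = 0.1843.
Known gains sum to 0.1 + 0.094 + 0.11 = 0.304.
g_cld = 0.1843 − 0.304 = -0.12.

-0.12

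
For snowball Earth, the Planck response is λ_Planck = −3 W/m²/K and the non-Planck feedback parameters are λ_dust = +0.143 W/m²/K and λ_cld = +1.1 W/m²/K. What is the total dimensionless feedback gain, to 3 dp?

0.414

Convert to gains: g_dust = 0.143/3 = 0.04767; g_cld = 1.1/3 = 0.3667.
Total gain g = 0.41437.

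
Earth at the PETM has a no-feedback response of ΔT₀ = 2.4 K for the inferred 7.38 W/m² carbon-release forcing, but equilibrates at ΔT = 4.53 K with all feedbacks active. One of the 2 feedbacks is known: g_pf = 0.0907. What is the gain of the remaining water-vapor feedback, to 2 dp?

0.38

Amplification A = ΔT/ΔT₀ = 4.53/2.4 = 1.888.
Total gain g = 1 − 1/A = 1 − 1/1.888 = 0.4703.
The known gain is 0.0907.
g_wv = 0.4703 − 0.0907 = 0.38.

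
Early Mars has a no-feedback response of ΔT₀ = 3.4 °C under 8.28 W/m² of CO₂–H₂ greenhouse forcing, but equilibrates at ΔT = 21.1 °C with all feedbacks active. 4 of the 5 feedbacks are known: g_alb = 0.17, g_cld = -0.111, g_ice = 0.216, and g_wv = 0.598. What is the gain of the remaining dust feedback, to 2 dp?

Amplification A = ΔT/ΔT₀ = 21.1/3.4 = 6.206.
Total gain g = 1 − 1/A = 1 − 1/6.206 = 0.8389.
Known gains sum to 0.17 − 0.111 + 0.216 + 0.598 = 0.873.
g_dust = 0.8389 − 0.873 = -0.03.

-0.03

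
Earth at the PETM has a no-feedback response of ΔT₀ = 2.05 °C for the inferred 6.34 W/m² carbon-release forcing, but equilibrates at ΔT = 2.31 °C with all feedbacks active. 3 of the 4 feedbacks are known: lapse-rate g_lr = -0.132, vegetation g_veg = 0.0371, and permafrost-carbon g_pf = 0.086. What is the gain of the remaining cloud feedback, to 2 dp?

Amplification A = ΔT/ΔT₀ = 2.31/2.05 = 1.127.
Total gain g = 1 − 1/A = 1 − 1/1.127 = 0.1127.
Known gains sum to -0.132 + 0.0371 + 0.086 = -0.0089.
g_cld = 0.1127 + 0.0089 = 0.12.

0.12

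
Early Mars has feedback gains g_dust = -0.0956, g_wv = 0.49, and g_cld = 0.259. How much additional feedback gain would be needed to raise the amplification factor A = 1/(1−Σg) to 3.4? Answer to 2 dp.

0.05

Current total gain = 0.6534.
Target gain for A = 3.4: g* = 1 − 1/3.4 = 0.7059.
Additional gain needed = 0.7059 − 0.6534 = 0.05.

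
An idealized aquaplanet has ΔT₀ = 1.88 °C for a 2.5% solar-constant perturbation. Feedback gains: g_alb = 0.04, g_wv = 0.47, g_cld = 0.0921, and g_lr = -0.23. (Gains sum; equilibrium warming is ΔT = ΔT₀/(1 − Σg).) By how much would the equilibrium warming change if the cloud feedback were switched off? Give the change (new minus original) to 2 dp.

-0.38 °C

Original: g = 0.3721, ΔT = 1.88/(1−0.3721) = 2.9941 °C.
Without cloud: g' = 0.28, ΔT' = 1.88/(1−0.28) = 2.6111 °C.
Change = 2.6111 − 2.9941 = -0.38 °C.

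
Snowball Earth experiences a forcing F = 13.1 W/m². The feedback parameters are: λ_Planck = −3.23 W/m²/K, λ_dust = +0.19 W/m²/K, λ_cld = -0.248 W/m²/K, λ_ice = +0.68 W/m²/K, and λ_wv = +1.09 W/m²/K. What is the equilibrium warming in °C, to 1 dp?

8.6 °C

Net feedback parameter λ = (−3.23) + (+0.19) + (-0.248) + (+0.68) + (+1.09) = -1.518 W/m²/K.
ΔT = −F/λ = −13.1/(-1.518) = 8.6 °C.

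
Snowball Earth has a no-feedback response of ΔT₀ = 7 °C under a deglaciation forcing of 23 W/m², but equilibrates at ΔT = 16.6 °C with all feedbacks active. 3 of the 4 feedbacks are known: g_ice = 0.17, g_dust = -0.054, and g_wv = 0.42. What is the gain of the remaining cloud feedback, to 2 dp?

Amplification A = ΔT/ΔT₀ = 16.6/7 = 2.371.
Total gain g = 1 − 1/A = 1 − 1/2.371 = 0.5782.
Known gains sum to 0.17 − 0.054 + 0.42 = 0.536.
g_cld = 0.5782 − 0.536 = 0.04.

0.04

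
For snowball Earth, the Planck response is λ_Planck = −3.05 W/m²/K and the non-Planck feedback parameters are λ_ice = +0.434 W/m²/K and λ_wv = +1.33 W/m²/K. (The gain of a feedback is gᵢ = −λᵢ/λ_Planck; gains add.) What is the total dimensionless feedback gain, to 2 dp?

Convert to gains: g_ice = 0.434/3.05 = 0.1423; g_wv = 1.33/3.05 = 0.4361.
Total gain g = 0.5784.

0.58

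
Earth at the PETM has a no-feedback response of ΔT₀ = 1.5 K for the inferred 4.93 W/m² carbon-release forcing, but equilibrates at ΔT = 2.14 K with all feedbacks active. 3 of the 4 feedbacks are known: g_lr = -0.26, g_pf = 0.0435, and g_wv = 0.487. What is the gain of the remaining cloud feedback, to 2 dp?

Amplification A = ΔT/ΔT₀ = 2.14/1.5 = 1.427.
Total gain g = 1 − 1/A = 1 − 1/1.427 = 0.2992.
Known gains sum to -0.26 + 0.0435 + 0.487 = 0.2705.
g_cld = 0.2992 − 0.2705 = 0.03.

0.03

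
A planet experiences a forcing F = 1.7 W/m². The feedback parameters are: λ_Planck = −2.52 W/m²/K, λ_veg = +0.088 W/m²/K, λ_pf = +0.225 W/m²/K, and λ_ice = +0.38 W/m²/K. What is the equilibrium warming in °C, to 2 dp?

Net feedback parameter λ = (−2.52) + (+0.088) + (+0.225) + (+0.38) = -1.827 W/m²/K.
ΔT = −F/λ = −1.7/(-1.827) = 0.93 °C.

0.93 °C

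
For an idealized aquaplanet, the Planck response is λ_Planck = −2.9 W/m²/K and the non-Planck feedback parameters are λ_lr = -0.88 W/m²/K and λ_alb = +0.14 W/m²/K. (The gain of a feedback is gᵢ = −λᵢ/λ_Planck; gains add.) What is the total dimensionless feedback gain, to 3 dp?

-0.255

Convert to gains: g_lr = -0.88/2.9 = -0.3034; g_alb = 0.14/2.9 = 0.04828.
Total gain g = -0.25512.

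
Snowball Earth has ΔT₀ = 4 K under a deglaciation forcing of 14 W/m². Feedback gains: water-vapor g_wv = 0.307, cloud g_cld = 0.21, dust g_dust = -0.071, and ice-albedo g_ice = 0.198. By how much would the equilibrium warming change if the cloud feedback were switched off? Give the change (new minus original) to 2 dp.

Original: g = 0.644, ΔT = 4/(1−0.644) = 11.2360 K.
Without cloud: g' = 0.434, ΔT' = 4/(1−0.434) = 7.0671 K.
Change = 7.0671 − 11.2360 = -4.17 K.

-4.17 K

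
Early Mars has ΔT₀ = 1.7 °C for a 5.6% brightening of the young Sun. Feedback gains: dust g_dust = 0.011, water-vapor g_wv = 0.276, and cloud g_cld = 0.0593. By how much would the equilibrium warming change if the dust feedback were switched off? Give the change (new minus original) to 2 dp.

-0.04 °C

Original: g = 0.3463, ΔT = 1.7/(1−0.3463) = 2.6006 °C.
Without dust: g' = 0.3353, ΔT' = 1.7/(1−0.3353) = 2.5575 °C.
Change = 2.5575 − 2.6006 = -0.04 °C.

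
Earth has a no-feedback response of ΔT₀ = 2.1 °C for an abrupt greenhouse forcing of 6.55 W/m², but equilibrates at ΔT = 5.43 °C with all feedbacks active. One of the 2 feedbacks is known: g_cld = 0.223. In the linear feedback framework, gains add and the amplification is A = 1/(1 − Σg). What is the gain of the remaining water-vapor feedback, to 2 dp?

Amplification A = ΔT/ΔT₀ = 5.43/2.1 = 2.586.
Total gain g = 1 − 1/A = 1 − 1/2.586 = 0.6133.
The known gain is 0.223.
g_wv = 0.6133 − 0.223 = 0.39.

0.39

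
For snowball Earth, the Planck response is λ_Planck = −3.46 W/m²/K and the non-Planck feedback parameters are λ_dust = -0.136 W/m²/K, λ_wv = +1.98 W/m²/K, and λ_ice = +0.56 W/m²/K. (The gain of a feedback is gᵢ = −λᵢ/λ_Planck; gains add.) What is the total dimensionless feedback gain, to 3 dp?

0.695

Convert to gains: g_dust = -0.136/3.46 = -0.03931; g_wv = 1.98/3.46 = 0.5723; g_ice = 0.56/3.46 = 0.1618.
Total gain g = 0.69479.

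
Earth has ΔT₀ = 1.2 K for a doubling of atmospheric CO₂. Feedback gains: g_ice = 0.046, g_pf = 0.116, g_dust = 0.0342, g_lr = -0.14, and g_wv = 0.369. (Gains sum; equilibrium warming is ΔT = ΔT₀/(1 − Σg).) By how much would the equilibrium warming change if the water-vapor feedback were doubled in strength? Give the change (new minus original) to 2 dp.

3.74 K

Original: g = 0.4252, ΔT = 1.2/(1−0.4252) = 2.0877 K.
With doubled water-vapor: g' = 0.7942, ΔT' = 1.2/(1−0.7942) = 5.8309 K.
Change = 5.8309 − 2.0877 = 3.74 K.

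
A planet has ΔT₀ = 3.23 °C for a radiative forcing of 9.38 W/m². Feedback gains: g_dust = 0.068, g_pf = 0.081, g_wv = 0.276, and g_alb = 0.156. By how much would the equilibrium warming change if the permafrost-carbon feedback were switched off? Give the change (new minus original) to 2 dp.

-1.25 °C

Original: g = 0.581, ΔT = 3.23/(1−0.581) = 7.7088 °C.
Without permafrost-carbon: g' = 0.5, ΔT' = 3.23/(1−0.5) = 6.4600 °C.
Change = 6.4600 − 7.7088 = -1.25 °C.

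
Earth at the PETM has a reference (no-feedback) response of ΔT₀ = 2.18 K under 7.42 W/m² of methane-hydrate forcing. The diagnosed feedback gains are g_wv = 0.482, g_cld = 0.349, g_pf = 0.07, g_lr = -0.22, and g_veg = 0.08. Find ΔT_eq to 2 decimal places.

Total gain g = 0.482 + 0.349 + 0.07 − 0.22 + 0.08 = 0.761.
Amplification A = 1/(1 − 0.761) = 4.184.
ΔT = 2.18 × 4.184 = 9.12 K.

9.12 K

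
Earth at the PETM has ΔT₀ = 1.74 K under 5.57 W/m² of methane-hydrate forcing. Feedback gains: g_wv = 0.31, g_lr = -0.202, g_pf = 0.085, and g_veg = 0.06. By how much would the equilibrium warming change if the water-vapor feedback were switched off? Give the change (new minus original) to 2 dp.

-0.68 K

Original: g = 0.253, ΔT = 1.74/(1−0.253) = 2.3293 K.
Without water-vapor: g' = -0.057, ΔT' = 1.74/(1+0.057) = 1.6462 K.
Change = 1.6462 − 2.3293 = -0.68 K.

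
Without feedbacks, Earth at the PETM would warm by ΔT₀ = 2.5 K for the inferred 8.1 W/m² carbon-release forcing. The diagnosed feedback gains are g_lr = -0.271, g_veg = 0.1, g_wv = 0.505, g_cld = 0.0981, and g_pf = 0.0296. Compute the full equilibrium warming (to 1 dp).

4.6 K

Total gain g = -0.271 + 0.1 + 0.505 + 0.0981 + 0.0296 = 0.4617.
Amplification A = 1/(1 − 0.4617) = 1.858.
ΔT = 2.5 × 1.858 = 4.6 K.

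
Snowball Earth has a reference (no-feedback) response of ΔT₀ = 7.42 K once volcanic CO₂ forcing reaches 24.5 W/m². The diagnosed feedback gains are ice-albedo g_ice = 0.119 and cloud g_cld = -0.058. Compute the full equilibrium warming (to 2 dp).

Total gain g = 0.119 − 0.058 = 0.061.
Amplification A = 1/(1 − 0.061) = 1.065.
ΔT = 7.42 × 1.065 = 7.90 K.

7.90 K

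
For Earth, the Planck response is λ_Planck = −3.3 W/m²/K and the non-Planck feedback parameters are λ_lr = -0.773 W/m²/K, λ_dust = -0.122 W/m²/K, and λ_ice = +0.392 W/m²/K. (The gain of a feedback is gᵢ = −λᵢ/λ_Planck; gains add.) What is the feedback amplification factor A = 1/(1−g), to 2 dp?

0.87

Convert to gains: g_lr = -0.773/3.3 = -0.2342; g_dust = -0.122/3.3 = -0.03697; g_ice = 0.392/3.3 = 0.1188.
Total gain g = -0.15237.
A = 1/(1 + 0.15237) = 0.87.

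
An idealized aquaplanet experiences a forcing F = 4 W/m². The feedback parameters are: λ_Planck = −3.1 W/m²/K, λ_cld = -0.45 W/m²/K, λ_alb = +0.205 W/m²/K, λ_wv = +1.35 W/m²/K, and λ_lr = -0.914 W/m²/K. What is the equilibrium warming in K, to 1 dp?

1.4 K

Net feedback parameter λ = (−3.1) + (-0.45) + (+0.205) + (+1.35) + (-0.914) = -2.909 W/m²/K.
ΔT = −F/λ = −4/(-2.909) = 1.4 K.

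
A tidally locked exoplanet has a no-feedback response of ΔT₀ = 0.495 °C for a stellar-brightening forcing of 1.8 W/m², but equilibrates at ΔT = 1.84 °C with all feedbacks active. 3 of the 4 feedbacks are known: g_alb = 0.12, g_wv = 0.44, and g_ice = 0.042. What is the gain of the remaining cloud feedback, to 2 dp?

0.13

Amplification A = ΔT/ΔT₀ = 1.84/0.495 = 3.717.
Total gain g = 1 − 1/A = 1 − 1/3.717 = 0.731.
Known gains sum to 0.12 + 0.44 + 0.042 = 0.602.
g_cld = 0.731 − 0.602 = 0.13.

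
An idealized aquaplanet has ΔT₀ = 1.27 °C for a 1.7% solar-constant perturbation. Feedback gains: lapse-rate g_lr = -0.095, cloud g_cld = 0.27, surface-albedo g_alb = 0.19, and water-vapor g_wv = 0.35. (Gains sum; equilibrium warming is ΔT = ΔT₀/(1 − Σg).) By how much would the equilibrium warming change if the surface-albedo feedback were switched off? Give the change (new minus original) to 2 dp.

-1.78 °C

Original: g = 0.715, ΔT = 1.27/(1−0.715) = 4.4561 °C.
Without surface-albedo: g' = 0.525, ΔT' = 1.27/(1−0.525) = 2.6737 °C.
Change = 2.6737 − 4.4561 = -1.78 °C.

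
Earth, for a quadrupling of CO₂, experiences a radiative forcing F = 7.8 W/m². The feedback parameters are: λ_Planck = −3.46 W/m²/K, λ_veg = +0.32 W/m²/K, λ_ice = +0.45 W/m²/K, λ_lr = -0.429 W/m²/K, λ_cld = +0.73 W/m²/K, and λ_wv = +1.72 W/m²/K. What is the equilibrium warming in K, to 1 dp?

11.7 K

Net feedback parameter λ = (−3.46) + (+0.32) + (+0.45) + (-0.429) + (+0.73) + (+1.72) = -0.669 W/m²/K.
ΔT = −F/λ = −7.8/(-0.669) = 11.7 K.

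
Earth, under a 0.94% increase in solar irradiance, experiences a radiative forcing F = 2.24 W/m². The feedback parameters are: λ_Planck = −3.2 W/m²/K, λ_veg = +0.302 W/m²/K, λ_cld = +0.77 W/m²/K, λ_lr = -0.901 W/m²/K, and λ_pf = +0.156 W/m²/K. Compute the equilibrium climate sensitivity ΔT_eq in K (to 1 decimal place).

0.8 K

Net feedback parameter λ = (−3.2) + (+0.302) + (+0.77) + (-0.901) + (+0.156) = -2.873 W/m²/K.
ΔT = −F/λ = −2.24/(-2.873) = 0.8 K.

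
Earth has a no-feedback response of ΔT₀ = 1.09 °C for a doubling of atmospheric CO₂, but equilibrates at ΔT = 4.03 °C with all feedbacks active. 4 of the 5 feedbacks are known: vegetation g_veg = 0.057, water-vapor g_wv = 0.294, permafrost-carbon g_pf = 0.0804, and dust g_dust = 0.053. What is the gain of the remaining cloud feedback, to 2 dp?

0.25

Amplification A = ΔT/ΔT₀ = 4.03/1.09 = 3.697.
Total gain g = 1 − 1/A = 1 − 1/3.697 = 0.7295.
Known gains sum to 0.057 + 0.294 + 0.0804 + 0.053 = 0.4844.
g_cld = 0.7295 − 0.4844 = 0.25.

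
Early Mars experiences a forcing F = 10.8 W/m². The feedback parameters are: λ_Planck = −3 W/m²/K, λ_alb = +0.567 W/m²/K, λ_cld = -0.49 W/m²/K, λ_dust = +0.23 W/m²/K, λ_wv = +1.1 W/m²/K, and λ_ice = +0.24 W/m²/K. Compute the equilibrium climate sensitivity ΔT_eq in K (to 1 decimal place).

8.0 K

Net feedback parameter λ = (−3) + (+0.567) + (-0.49) + (+0.23) + (+1.1) + (+0.24) = -1.353 W/m²/K.
ΔT = −F/λ = −10.8/(-1.353) = 8.0 K.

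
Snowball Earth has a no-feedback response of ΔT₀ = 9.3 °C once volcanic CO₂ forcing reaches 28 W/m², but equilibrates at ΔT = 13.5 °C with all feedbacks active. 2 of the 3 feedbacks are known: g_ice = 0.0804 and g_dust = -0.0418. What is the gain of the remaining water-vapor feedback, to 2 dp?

0.27

Amplification A = ΔT/ΔT₀ = 13.5/9.3 = 1.452.
Total gain g = 1 − 1/A = 1 − 1/1.452 = 0.3113.
Known gains sum to 0.0804 − 0.0418 = 0.0386.
g_wv = 0.3113 − 0.0386 = 0.27.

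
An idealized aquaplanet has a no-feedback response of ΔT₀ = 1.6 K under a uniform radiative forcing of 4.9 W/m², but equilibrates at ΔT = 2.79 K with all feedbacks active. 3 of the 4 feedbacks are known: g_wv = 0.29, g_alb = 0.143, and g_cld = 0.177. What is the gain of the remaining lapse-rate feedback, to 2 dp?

Amplification A = ΔT/ΔT₀ = 2.79/1.6 = 1.744.
Total gain g = 1 − 1/A = 1 − 1/1.744 = 0.4266.
Known gains sum to 0.29 + 0.143 + 0.177 = 0.61.
g_lr = 0.4266 − 0.61 = -0.18.

-0.18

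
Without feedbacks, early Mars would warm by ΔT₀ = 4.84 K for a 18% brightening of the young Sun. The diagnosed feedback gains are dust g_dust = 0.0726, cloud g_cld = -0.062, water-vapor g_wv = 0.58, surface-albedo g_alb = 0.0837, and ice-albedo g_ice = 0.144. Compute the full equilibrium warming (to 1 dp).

26.6 K

Total gain g = 0.0726 − 0.062 + 0.58 + 0.0837 + 0.144 = 0.8183.
Amplification A = 1/(1 − 0.8183) = 5.504.
ΔT = 4.84 × 5.504 = 26.6 K.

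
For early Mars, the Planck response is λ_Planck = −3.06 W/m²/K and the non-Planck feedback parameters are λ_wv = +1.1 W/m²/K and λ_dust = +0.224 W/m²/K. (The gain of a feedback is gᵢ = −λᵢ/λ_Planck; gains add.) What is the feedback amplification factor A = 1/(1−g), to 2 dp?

1.76

Convert to gains: g_wv = 1.1/3.06 = 0.3595; g_dust = 0.224/3.06 = 0.0732.
Total gain g = 0.4327.
A = 1/(1 − 0.4327) = 1.76.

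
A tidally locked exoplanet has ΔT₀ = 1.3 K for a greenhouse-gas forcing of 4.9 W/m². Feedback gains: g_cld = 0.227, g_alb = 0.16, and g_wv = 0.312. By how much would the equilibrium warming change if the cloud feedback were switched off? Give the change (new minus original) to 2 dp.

Original: g = 0.699, ΔT = 1.3/(1−0.699) = 4.3189 K.
Without cloud: g' = 0.472, ΔT' = 1.3/(1−0.472) = 2.4621 K.
Change = 2.4621 − 4.3189 = -1.86 K.

-1.86 K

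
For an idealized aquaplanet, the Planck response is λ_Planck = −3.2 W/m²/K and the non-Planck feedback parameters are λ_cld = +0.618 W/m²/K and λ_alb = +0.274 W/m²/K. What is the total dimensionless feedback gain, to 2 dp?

0.28

Convert to gains: g_cld = 0.618/3.2 = 0.1931; g_alb = 0.274/3.2 = 0.08563.
Total gain g = 0.27873.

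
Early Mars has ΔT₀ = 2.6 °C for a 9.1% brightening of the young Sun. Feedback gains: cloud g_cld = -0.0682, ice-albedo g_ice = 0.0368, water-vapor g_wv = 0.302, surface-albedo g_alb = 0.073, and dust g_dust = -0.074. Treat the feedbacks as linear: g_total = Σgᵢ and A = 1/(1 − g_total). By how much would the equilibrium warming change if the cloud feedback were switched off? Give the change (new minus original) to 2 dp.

0.37 °C

Original: g = 0.2696, ΔT = 2.6/(1−0.2696) = 3.5597 °C.
Without cloud: g' = 0.3378, ΔT' = 2.6/(1−0.3378) = 3.9263 °C.
Change = 3.9263 − 3.5597 = 0.37 °C.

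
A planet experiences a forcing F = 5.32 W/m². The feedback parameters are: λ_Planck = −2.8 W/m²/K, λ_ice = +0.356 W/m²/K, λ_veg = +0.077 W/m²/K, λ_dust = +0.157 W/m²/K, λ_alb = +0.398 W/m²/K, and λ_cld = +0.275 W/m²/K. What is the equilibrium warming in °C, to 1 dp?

Net feedback parameter λ = (−2.8) + (+0.356) + (+0.077) + (+0.157) + (+0.398) + (+0.275) = -1.537 W/m²/K.
ΔT = −F/λ = −5.32/(-1.537) = 3.5 °C.

3.5 °C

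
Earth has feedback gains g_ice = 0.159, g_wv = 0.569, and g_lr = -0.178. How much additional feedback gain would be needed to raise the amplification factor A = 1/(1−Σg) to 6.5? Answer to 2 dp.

Current total gain = 0.55.
Target gain for A = 6.5: g* = 1 − 1/6.5 = 0.8462.
Additional gain needed = 0.8462 − 0.55 = 0.30.

0.30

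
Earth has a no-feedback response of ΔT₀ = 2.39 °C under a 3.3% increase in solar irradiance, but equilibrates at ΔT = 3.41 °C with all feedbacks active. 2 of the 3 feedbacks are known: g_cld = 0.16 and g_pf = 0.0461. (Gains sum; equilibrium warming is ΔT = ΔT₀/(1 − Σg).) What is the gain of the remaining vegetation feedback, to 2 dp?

Amplification A = ΔT/ΔT₀ = 3.41/2.39 = 1.427.
Total gain g = 1 − 1/A = 1 − 1/1.427 = 0.2992.
Known gains sum to 0.16 + 0.0461 = 0.2061.
g_veg = 0.2992 − 0.2061 = 0.09.

0.09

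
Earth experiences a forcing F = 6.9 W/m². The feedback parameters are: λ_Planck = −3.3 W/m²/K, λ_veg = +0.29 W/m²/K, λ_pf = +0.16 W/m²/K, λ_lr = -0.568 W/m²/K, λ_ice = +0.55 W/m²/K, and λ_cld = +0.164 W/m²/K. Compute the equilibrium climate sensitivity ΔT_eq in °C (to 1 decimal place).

Net feedback parameter λ = (−3.3) + (+0.29) + (+0.16) + (-0.568) + (+0.55) + (+0.164) = -2.704 W/m²/K.
ΔT = −F/λ = −6.9/(-2.704) = 2.6 °C.

2.6 °C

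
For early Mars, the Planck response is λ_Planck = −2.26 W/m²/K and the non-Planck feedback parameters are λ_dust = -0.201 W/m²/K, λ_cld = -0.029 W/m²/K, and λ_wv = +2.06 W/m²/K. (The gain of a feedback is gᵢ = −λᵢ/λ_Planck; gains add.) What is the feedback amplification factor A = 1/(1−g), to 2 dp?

Convert to gains: g_dust = -0.201/2.26 = -0.08894; g_cld = -0.029/2.26 = -0.01283; g_wv = 2.06/2.26 = 0.9115.
Total gain g = 0.80973.
A = 1/(1 − 0.80973) = 5.26.

5.26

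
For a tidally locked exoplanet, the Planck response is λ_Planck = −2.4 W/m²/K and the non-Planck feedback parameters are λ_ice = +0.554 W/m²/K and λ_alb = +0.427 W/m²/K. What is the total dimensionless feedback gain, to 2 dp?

Convert to gains: g_ice = 0.554/2.4 = 0.2308; g_alb = 0.427/2.4 = 0.1779.
Total gain g = 0.4087.

0.41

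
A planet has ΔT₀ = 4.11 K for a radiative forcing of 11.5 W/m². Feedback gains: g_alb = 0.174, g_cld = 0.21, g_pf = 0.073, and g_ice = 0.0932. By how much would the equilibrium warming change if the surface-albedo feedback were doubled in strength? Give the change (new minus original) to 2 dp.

Original: g = 0.5502, ΔT = 4.11/(1−0.5502) = 9.1374 K.
With doubled surface-albedo: g' = 0.7242, ΔT' = 4.11/(1−0.7242) = 14.9021 K.
Change = 14.9021 − 9.1374 = 5.76 K.

5.76 K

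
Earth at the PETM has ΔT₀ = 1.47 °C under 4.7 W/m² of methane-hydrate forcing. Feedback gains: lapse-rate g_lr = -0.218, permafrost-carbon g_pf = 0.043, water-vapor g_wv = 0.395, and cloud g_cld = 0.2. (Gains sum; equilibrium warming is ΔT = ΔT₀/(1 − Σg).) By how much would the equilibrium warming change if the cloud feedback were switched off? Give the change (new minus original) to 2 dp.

-0.65 °C

Original: g = 0.42, ΔT = 1.47/(1−0.42) = 2.5345 °C.
Without cloud: g' = 0.22, ΔT' = 1.47/(1−0.22) = 1.8846 °C.
Change = 1.8846 − 2.5345 = -0.65 °C.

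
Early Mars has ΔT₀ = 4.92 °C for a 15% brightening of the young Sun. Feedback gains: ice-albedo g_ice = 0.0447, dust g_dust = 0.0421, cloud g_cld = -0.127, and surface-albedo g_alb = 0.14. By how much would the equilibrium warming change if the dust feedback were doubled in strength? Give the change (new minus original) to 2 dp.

Original: g = 0.0998, ΔT = 4.92/(1−0.0998) = 5.4655 °C.
With doubled dust: g' = 0.1419, ΔT' = 4.92/(1−0.1419) = 5.7336 °C.
Change = 5.7336 − 5.4655 = 0.27 °C.

0.27 °C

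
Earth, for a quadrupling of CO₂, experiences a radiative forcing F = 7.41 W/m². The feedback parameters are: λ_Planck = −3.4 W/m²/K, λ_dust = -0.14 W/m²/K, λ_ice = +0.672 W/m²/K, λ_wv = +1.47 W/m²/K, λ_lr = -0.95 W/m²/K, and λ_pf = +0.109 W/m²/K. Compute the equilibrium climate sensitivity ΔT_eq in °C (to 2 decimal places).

Net feedback parameter λ = (−3.4) + (-0.14) + (+0.672) + (+1.47) + (-0.95) + (+0.109) = -2.239 W/m²/K.
ΔT = −F/λ = −7.41/(-2.239) = 3.31 °C.

3.31 °C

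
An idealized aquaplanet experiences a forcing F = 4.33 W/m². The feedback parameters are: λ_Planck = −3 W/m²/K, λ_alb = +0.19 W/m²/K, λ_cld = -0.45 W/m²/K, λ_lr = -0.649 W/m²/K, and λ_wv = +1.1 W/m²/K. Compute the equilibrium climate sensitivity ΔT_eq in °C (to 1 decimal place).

1.5 °C

Net feedback parameter λ = (−3) + (+0.19) + (-0.45) + (-0.649) + (+1.1) = -2.809 W/m²/K.
ΔT = −F/λ = −4.33/(-2.809) = 1.5 °C.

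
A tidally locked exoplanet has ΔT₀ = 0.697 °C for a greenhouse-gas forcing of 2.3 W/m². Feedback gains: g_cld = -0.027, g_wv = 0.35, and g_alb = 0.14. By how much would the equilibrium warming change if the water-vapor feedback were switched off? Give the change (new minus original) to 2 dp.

-0.51 °C

Original: g = 0.463, ΔT = 0.697/(1−0.463) = 1.2980 °C.
Without water-vapor: g' = 0.113, ΔT' = 0.697/(1−0.113) = 0.7858 °C.
Change = 0.7858 − 1.2980 = -0.51 °C.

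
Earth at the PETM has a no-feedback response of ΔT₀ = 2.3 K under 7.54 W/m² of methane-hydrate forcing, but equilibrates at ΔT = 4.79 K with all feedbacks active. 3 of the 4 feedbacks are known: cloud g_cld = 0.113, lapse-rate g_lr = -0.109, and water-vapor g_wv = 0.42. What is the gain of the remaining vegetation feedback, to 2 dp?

Amplification A = ΔT/ΔT₀ = 4.79/2.3 = 2.083.
Total gain g = 1 − 1/A = 1 − 1/2.083 = 0.5199.
Known gains sum to 0.113 − 0.109 + 0.42 = 0.424.
g_veg = 0.5199 − 0.424 = 0.10.

0.10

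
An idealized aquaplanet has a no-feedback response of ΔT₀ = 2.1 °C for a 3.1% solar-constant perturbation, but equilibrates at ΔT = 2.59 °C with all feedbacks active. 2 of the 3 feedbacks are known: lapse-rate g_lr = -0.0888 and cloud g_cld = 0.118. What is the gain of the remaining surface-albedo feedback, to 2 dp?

0.16

Amplification A = ΔT/ΔT₀ = 2.59/2.1 = 1.233.
Total gain g = 1 − 1/A = 1 − 1/1.233 = 0.189.
Known gains sum to -0.0888 + 0.118 = 0.0292.
g_alb = 0.189 − 0.0292 = 0.16.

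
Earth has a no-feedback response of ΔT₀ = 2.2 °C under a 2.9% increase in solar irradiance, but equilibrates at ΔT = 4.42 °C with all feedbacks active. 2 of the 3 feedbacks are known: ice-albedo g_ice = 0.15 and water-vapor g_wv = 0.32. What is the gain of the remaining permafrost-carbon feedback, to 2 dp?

0.03

Amplification A = ΔT/ΔT₀ = 4.42/2.2 = 2.009.
Total gain g = 1 − 1/A = 1 − 1/2.009 = 0.5022.
Known gains sum to 0.15 + 0.32 = 0.47.
g_pf = 0.5022 − 0.47 = 0.03.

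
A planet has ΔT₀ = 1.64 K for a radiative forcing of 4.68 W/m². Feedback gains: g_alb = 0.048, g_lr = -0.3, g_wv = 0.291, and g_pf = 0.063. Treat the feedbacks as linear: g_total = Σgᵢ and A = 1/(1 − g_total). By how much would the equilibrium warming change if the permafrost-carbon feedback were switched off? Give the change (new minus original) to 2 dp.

-0.12 K

Original: g = 0.102, ΔT = 1.64/(1−0.102) = 1.8263 K.
Without permafrost-carbon: g' = 0.039, ΔT' = 1.64/(1−0.039) = 1.7066 K.
Change = 1.7066 − 1.8263 = -0.12 K.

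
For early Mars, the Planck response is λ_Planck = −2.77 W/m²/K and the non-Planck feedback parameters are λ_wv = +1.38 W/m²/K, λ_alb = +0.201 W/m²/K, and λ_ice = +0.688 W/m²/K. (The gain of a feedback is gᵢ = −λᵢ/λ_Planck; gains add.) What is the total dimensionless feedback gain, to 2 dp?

Convert to gains: g_wv = 1.38/2.77 = 0.4982; g_alb = 0.201/2.77 = 0.07256; g_ice = 0.688/2.77 = 0.2484.
Total gain g = 0.81916.

0.82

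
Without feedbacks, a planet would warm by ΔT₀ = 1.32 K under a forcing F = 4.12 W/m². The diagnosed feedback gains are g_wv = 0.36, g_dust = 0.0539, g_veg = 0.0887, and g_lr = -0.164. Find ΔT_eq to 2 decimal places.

Total gain g = 0.36 + 0.0539 + 0.0887 − 0.164 = 0.3386.
Amplification A = 1/(1 − 0.3386) = 1.512.
ΔT = 1.32 × 1.512 = 2.00 K.

2.00 K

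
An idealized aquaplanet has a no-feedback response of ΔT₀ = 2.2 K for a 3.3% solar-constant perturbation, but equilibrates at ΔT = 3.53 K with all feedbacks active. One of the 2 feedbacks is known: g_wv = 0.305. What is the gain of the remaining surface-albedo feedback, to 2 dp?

Amplification A = ΔT/ΔT₀ = 3.53/2.2 = 1.605.
Total gain g = 1 − 1/A = 1 − 1/1.605 = 0.3769.
The known gain is 0.305.
g_alb = 0.3769 − 0.305 = 0.07.

0.07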